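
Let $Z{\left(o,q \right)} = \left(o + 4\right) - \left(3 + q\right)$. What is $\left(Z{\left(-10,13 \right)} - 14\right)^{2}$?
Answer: $1296$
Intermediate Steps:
$Z{\left(o,q \right)} = 1 + o - q$ ($Z{\left(o,q \right)} = \left(4 + o\right) - \left(3 + q\right) = 1 + o - q$)
$\left(Z{\left(-10,13 \right)} - 14\right)^{2} = \left(\left(1 - 10 - 13\right) - 14\right)^{2} = \left(-22 - 14\right)^{2} = \left(-36\right)^{2} = 1296$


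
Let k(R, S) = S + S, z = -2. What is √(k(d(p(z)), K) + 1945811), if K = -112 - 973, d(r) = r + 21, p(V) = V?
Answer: √1943641 ≈ 1394.1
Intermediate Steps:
d(r) = 21 + r
K = -1085
k(R, S) = 2*S
√(k(d(p(z)), K) + 1945811) = √(2*(-1085) + 1945811) = √(-2170 + 1945811) = √1943641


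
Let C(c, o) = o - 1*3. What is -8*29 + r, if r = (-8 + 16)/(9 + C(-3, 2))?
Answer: -231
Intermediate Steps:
C(c, o) = -3 + o (C(c, o) = o - 3 = -3 + o)
r = 1 (r = (-8 + 16)/(9 + (-3 + 2)) = 8/(9 - 1) = 8/8 = 8*(⅛) = 1)
-8*29 + r = -8*29 + 1 = -232 + 1 = -231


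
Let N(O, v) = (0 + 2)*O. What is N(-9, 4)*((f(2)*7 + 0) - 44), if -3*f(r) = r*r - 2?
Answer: 876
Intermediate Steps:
f(r) = ⅔ - r²/3 (f(r) = -(r*r - 2)/3 = -(r² - 2)/3 = -(-2 + r²)/3 = ⅔ - r²/3)
N(O, v) = 2*O
N(-9, 4)*((f(2)*7 + 0) - 44) = (2*(-9))*(((⅔ - ⅓*2²)*7 + 0) - 44) = -18*(((⅔ - ⅓*4)*7 + 0) - 44) = -18*(((⅔ - 4/3)*7 + 0) - 44) = -18*((-⅔*7 + 0) - 44) = -18*((-14/3 + 0) - 44) = -18*(-14/3 - 44) = -18*(-146/3) = 876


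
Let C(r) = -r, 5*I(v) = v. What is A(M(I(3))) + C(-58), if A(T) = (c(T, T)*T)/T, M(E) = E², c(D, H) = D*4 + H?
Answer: 299/5 ≈ 59.800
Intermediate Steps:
I(v) = v/5
c(D, H) = H + 4*D (c(D, H) = 4*D + H = H + 4*D)
A(T) = 5*T (A(T) = ((T + 4*T)*T)/T = ((5*T)*T)/T = (5*T²)/T = 5*T)
A(M(I(3))) + C(-58) = 5*((⅕)*3)² - 1*(-58) = 5*(⅗)² + 58 = 5*(9/25) + 58 = 9/5 + 58 = 299/5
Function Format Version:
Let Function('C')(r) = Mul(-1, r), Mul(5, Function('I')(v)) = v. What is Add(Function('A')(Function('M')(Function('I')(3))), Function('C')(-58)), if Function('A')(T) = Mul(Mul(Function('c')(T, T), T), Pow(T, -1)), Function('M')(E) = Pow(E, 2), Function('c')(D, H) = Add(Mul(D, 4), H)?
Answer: Rational(299, 5) ≈ 59.800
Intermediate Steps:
Function('I')(v) = Mul(Rational(1, 5), v)
Function('c')(D, H) = Add(H, Mul(4, D)) (Function('c')(D, H) = Add(Mul(4, D), H) = Add(H, Mul(4, D)))
Function('A')(T) = Mul(5, T) (Function('A')(T) = Mul(Mul(Add(T, Mul(4, T)), T), Pow(T, -1)) = Mul(Mul(Mul(5, T), T), Pow(T, -1)) = Mul(Mul(5, Pow(T, 2)), Pow(T, -1)) = Mul(5, T))
Add(Function('A')(Function('M')(Function('I')(3))), Function('C')(-58)) = Add(Mul(5, Pow(Mul(Rational(1, 5), 3), 2)), Mul(-1, -58)) = Add(Mul(5, Pow(Rational(3, 5), 2)), 58) = Add(Mul(5, Rational(9, 25)), 58) = Add(Rational(9, 5), 58) = Rational(299, 5)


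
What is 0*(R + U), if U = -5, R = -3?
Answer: 0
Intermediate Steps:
0*(R + U) = 0*(-3 - 5) = 0*(-8) = 0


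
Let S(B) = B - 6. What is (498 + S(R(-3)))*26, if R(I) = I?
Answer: 12714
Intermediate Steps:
S(B) = -6 + B
(498 + S(R(-3)))*26 = (498 + (-6 - 3))*26 = (498 - 9)*26 = 489*26 = 12714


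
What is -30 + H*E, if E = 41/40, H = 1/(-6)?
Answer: -7241/240 ≈ -30.171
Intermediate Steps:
H = -⅙ ≈ -0.16667
E = 41/40 (E = 41*(1/40) = 41/40 ≈ 1.0250)
-30 + H*E = -30 - ⅙*41/40 = -30 - 41/240 = -7241/240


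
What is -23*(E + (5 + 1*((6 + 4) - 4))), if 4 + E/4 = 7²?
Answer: -4393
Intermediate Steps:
E = 180 (E = -16 + 4*7² = -16 + 4*49 = -16 + 196 = 180)
-23*(E + (5 + 1*((6 + 4) - 4))) = -23*(180 + (5 + 1*((6 + 4) - 4))) = -23*(180 + (5 + 1*(10 - 4))) = -23*(180 + (5 + 1*6)) = -23*(180 + (5 + 6)) = -23*(180 + 11) = -23*191 = -4393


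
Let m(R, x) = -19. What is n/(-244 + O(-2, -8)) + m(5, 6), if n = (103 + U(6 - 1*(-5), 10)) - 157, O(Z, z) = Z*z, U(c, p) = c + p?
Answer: -1433/76 ≈ -18.855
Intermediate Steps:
n = -33 (n = (103 + ((6 - 1*(-5)) + 10)) - 157 = (103 + ((6 + 5) + 10)) - 157 = (103 + (11 + 10)) - 157 = (103 + 21) - 157 = 124 - 157 = -33)
n/(-244 + O(-2, -8)) + m(5, 6) = -33/(-244 - 2*(-8)) - 19 = -33/(-244 + 16) - 19 = -33/(-228) - 19 = -33*(-1/228) - 19 = 11/76 - 19 = -1433/76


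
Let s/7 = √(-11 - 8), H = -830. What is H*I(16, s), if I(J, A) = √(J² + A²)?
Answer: -12450*I*√3 ≈ -21564.0*I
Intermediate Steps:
s = 7*I*√19 (s = 7*√(-11 - 8) = 7*√(-19) = 7*(I*√19) = 7*I*√19 ≈ 30.512*I)
I(J, A) = √(A² + J²)
H*I(16, s) = -830*√((7*I*√19)² + 16²) = -830*√(-931 + 256) = -12450*I*√3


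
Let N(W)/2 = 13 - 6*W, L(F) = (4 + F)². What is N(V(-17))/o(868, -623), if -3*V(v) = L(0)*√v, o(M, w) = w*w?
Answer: 26/388129 + 64*I*√17/388129 ≈ 6.6988e-5 + 0.00067987*I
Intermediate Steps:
o(M, w) = w²
V(v) = -16*√v/3 (V(v) = -(4 + 0)²*√v/3 = -4²*√v/3 = -16*√v/3)
N(W) = 26 - 12*W (N(W) = 2*(13 - 6*W) = 26 - 12*W)
N(V(-17))/o(868, -623) = (26 - (-64)*√(-17))/((-623)²) = (26 - (-64)*I*√17)/388129 = (26 - (-64)*I*√17)*(1/388129) = (26 + 64*I*√17)*(1/388129) = 26/388129 + 64*I*√17/388129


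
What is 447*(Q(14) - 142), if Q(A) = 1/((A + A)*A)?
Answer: -24881361/392 ≈ -63473.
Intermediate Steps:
Q(A) = 1/(2*A**2) (Q(A) = 1/(((2*A))*A) = (1/(2*A))/A = 1/(2*A**2))
447*(Q(14) - 142) = 447*((1/2)/14**2 - 142) = 447*((1/2)*(1/196) - 142) = 447*(1/392 - 142) = 447*(-55663/392) = -24881361/392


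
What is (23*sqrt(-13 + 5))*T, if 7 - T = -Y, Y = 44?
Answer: 2346*I*sqrt(2) ≈ 3317.7*I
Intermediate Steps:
T = 51 (T = 7 - (-1)*44 = 7 - 1*(-44) = 7 + 44 = 51)
(23*sqrt(-13 + 5))*T = (23*sqrt(-13 + 5))*51 = (23*sqrt(-8))*51 = (23*(2*I*sqrt(2)))*51 = (46*I*sqrt(2))*51 = 2346*I*sqrt(2)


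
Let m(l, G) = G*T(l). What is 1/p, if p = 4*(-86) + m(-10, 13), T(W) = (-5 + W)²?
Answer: 1/2581 ≈ 0.00038745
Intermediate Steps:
m(l, G) = G*(-5 + l)²
p = 2581 (p = 4*(-86) + 13*(-5 - 10)² = -344 + 13*(-15)² = -344 + 13*225 = -344 + 2925 = 2581)
1/p = 1/2581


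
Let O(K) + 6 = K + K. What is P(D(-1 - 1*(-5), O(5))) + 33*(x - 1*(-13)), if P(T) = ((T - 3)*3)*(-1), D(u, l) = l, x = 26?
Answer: 1284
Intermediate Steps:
O(K) = -6 + 2*K (O(K) = -6 + (K + K) = -6 + 2*K)
P(T) = 9 - 3*T (P(T) = ((-3 + T)*3)*(-1) = (-9 + 3*T)*(-1) = 9 - 3*T)
P(D(-1 - 1*(-5), O(5))) + 33*(x - 1*(-13)) = (9 - 3*(-6 + 2*5)) + 33*(26 - 1*(-13)) = (9 - 3*(-6 + 10)) + 33*(26 + 13) = (9 - 3*4) + 33*39 = (9 - 12) + 1287 = -3 + 1287 = 1284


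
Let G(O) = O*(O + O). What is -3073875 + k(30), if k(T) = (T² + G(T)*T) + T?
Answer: -3018945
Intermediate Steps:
G(O) = 2*O² (G(O) = O*(2*O) = 2*O²)
k(T) = T + T² + 2*T³ (k(T) = (T² + (2*T²)*T) + T = (T² + 2*T³) + T = T + T² + 2*T³)
-3073875 + k(30) = -3073875 + 30*(1 + 30 + 2*30²) = -3073875 + 30*(1 + 30 + 2*900) = -3073875 + 30*(1 + 30 + 1800) = -3073875 + 30*1831 = -3073875 + 54930 = -3018945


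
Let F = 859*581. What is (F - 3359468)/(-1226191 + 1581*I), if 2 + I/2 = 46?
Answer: 2860389/1087063 ≈ 2.6313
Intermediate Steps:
I = 88 (I = -4 + 2*46 = -4 + 92 = 88)
F = 499079
(F - 3359468)/(-1226191 + 1581*I) = (499079 - 3359468)/(-1226191 + 1581*88) = -2860389/(-1226191 + 139128) = -2860389/(-1087063) = -2860389*(-1/1087063) = 2860389/1087063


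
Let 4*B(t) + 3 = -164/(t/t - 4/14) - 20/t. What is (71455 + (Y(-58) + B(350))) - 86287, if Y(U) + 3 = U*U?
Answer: -1614083/140 ≈ -11529.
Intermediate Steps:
B(t) = -1163/20 - 5/t (B(t) = -3/4 + (-164/(t/t - 4/14) - 20/t)/4 = -3/4 + (-164/(1 - 4*1/14) - 20/t)/4 = -3/4 + (-164/(1 - 2/7) - 20/t)/4 = -3/4 + (-164/5/7 - 20/t)/4 = -3/4 + (-164*7/5 - 20/t)/4 = -3/4 + (-1148/5 - 20/t)/4 = -3/4 + (-287/5 - 5/t) = -1163/20 - 5/t)
Y(U) = -3 + U**2 (Y(U) = -3 + U*U = -3 + U**2)
(71455 + (Y(-58) + B(350))) - 86287 = (71455 + ((-3 + (-58)**2) + (-1163/20 - 5/350))) - 86287 = (71455 + ((-3 + 3364) + (-1163/20 - 5*1/350))) - 86287 = (71455 + (3361 + (-1163/20 - 1/70))) - 86287 = (71455 + (3361 - 8143/140)) - 86287 = (71455 + 462397/140) - 86287 = 10466097/140 - 86287 = -1614083/140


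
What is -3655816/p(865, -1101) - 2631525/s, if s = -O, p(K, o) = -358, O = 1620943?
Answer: 2963405720219/290148797 ≈ 10213.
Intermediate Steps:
s = -1620943 (s = -1*1620943 = -1620943)
-3655816/p(865, -1101) - 2631525/s = -3655816/(-358) - 2631525/(-1620943) = -3655816*(-1/358) - 2631525*(-1/1620943) = 1827908/179 + 2631525/1620943 = 2963405720219/290148797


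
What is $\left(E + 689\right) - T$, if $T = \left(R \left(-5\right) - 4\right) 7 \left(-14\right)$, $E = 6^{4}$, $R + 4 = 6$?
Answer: $613$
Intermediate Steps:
$R = 2$ ($R = -4 + 6 = 2$)
$E = 1296$
$T = 1372$ ($T = \left(2 \left(-5\right) - 4\right) 7 \left(-14\right) = \left(-10 - 4\right) 7 \left(-14\right) = \left(-14\right) 7 \left(-14\right) = \left(-98\right) \left(-14\right) = 1372$)
$\left(E + 689\right) - T = \left(1296 + 689\right) - 1372 = 1985 - 1372 = 613$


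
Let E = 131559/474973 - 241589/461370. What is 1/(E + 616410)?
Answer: 219138293010/135078981143417833 ≈ 1.6223e-6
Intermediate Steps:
E = -54050876267/219138293010 (E = 131559*(1/474973) - 241589*1/461370 = 131559/474973 - 241589/461370 = -54050876267/219138293010 ≈ -0.24665)
1/(E + 616410) = 1/(-54050876267/219138293010 + 616410) = 1/(135078981143417833/219138293010) = 219138293010/135078981143417833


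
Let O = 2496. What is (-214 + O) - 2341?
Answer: -59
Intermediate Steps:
(-214 + O) - 2341 = (-214 + 2496) - 2341 = 2282 - 2341 = -59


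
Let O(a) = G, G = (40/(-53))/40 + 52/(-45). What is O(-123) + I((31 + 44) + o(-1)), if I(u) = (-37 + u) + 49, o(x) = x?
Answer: 202309/2385 ≈ 84.826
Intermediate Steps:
G = -2801/2385 (G = (40*(-1/53))*(1/40) + 52*(-1/45) = -40/53*1/40 - 52/45 = -1/53 - 52/45 = -2801/2385 ≈ -1.1744)
O(a) = -2801/2385
I(u) = 12 + u
O(-123) + I((31 + 44) + o(-1)) = -2801/2385 + (12 + ((31 + 44) - 1)) = -2801/2385 + (12 + (75 - 1)) = -2801/2385 + (12 + 74) = -2801/2385 + 86 = 202309/2385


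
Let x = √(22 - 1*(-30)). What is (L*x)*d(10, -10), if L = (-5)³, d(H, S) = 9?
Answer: -2250*√13 ≈ -8112.5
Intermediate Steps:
L = -125
x = 2*√13 (x = √(22 + 30) = √52 = 2*√13 ≈ 7.2111)
(L*x)*d(10, -10) = -250*√13*9 = -2250*√13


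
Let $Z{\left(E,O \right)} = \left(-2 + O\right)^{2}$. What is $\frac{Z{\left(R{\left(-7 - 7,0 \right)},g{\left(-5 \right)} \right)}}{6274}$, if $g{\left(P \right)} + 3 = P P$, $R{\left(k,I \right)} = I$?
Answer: $\frac{200}{3137} \approx 0.063755$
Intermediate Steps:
$g{\left(P \right)} = -3 + P^{2}$ ($g{\left(P \right)} = -3 + P P = -3 + P^{2}$)
$\frac{Z{\left(R{\left(-7 - 7,0 \right)},g{\left(-5 \right)} \right)}}{6274} = \frac{\left(-2 - \left(3 - \left(-5\right)^{2}\right)\right)^{2}}{6274} = \left(-2 + \left(-3 + 25\right)\right)^{2} \cdot \frac{1}{6274} = \left(-2 + 22\right)^{2} \cdot \frac{1}{6274} = 20^{2} \cdot \frac{1}{6274} = 400 \cdot \frac{1}{6274} = \frac{200}{3137}$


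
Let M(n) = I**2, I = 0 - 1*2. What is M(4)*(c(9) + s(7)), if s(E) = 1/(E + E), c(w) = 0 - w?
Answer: -250/7 ≈ -35.714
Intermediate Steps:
I = -2 (I = 0 - 2 = -2)
M(n) = 4 (M(n) = (-2)**2 = 4)
c(w) = -w
s(E) = 1/(2*E)
M(4)*(c(9) + s(7)) = 4*(-1*9 + (1/2)/7) = 4*(-9 + (1/2)*(1/7)) = 4*(-9 + 1/14) = 4*(-125/14) = -250/7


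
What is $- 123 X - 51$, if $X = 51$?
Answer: $-6324$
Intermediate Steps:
$- 123 X - 51 = \left(-123\right) 51 - 51 = -6273 - 51 = -6324$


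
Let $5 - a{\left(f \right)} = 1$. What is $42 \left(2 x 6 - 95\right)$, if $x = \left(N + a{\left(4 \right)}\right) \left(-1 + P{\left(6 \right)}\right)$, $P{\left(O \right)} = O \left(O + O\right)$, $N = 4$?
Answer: $282282$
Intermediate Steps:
$a{\left(f \right)} = 4$ ($a{\left(f \right)} = 5 - 1 = 4$)
$P{\left(O \right)} = 2 O^{2}$ ($P{\left(O \right)} = O 2 O = 2 O^{2}$)
$x = 568$ ($x = \left(4 + 4\right) \left(-1 + 2 \cdot 6^{2}\right) = 8 \left(-1 + 2 \cdot 36\right) = 8 \left(-1 + 72\right) = 8 \cdot 71 = 568$)
$42 \left(2 x 6 - 95\right) = 42 \left(2 \cdot 568 \cdot 6 - 95\right) = 42 \left(1136 \cdot 6 - 95\right) = 42 \left(6816 - 95\right) = 42 \cdot 6721 = 282282$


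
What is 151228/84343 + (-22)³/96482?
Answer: 978049688/581255809 ≈ 1.6826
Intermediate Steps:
151228/84343 + (-22)³/96482 = 151228*(1/84343) - 10648*1/96482 = 21604/12049 - 5324/48241 = 978049688/581255809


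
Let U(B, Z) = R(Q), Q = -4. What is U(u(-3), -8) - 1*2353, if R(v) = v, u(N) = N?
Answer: -2357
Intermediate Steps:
U(B, Z) = -4
U(u(-3), -8) - 1*2353 = -4 - 1*2353 = -4 - 2353 = -2357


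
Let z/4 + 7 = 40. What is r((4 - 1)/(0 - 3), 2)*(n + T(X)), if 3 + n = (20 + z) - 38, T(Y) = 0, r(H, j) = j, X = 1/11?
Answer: 222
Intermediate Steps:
X = 1/11 (X = 1*(1/11) = 1/11 ≈ 0.090909)
z = 132 (z = -28 + 4*40 = -28 + 160 = 132)
n = 111 (n = -3 + ((20 + 132) - 38) = -3 + (152 - 38) = -3 + 114 = 111)
r((4 - 1)/(0 - 3), 2)*(n + T(X)) = 2*(111 + 0) = 2*111 = 222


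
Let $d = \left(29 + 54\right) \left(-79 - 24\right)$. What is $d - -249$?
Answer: $-8300$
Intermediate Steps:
$d = -8549$ ($d = 83 \left(-103\right) = -8549$)
$d - -249 = -8549 - -249 = -8549 + 249 = -8300$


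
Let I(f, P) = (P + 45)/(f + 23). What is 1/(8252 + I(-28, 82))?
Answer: 5/41133 ≈ 0.00012156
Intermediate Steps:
I(f, P) = (45 + P)/(23 + f)
1/(8252 + I(-28, 82)) = 1/(8252 + (45 + 82)/(23 - 28)) = 1/(8252 + 127/(-5)) = 1/(8252 - ⅕*127) = 1/(8252 - 127/5) = 1/(41133/5) = 5/41133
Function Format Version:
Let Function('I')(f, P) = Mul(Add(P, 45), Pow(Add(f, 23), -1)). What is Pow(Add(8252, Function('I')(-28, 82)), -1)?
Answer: Rational(5, 41133) ≈ 0.00012156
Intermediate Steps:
Function('I')(f, P) = Mul(Pow(Add(23, f), -1), Add(45, P)) (Function('I')(f, P) = Mul(Add(45, P), Pow(Add(23, f), -1)) = Mul(Pow(Add(23, f), -1), Add(45, P)))
Pow(Add(8252, Function('I')(-28, 82)), -1) = Pow(Add(8252, Mul(Pow(Add(23, -28), -1), Add(45, 82))), -1) = Pow(Add(8252, Mul(Pow(-5, -1), 127)), -1) = Pow(Add(8252, Mul(Rational(-1, 5), 127)), -1) = Pow(Add(8252, Rational(-127, 5)), -1) = Pow(Rational(41133, 5), -1) = Rational(5, 41133)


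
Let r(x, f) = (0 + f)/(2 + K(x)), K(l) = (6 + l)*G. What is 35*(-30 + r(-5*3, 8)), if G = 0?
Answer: -910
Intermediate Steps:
K(l) = 0 (K(l) = (6 + l)*0 = 0)
r(x, f) = f/2 (r(x, f) = (0 + f)/(2 + 0) = f/2)
35*(-30 + r(-5*3, 8)) = 35*(-30 + (1/2)*8) = 35*(-30 + 4) = 35*(-26) = -910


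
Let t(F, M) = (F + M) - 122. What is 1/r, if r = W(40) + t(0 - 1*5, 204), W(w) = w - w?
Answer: 1/77 ≈ 0.012987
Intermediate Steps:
t(F, M) = -122 + F + M
W(w) = 0
r = 77 (r = 0 + (-122 + (0 - 1*5) + 204) = 0 + (-122 + (0 - 5) + 204) = 0 + (-122 - 5 + 204) = 0 + 77 = 77)
1/r = 1/77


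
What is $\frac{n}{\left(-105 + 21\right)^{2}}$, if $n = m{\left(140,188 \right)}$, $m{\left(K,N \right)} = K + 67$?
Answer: $\frac{23}{784} \approx 0.029337$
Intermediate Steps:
$m{\left(K,N \right)} = 67 + K$
$n = 207$ ($n = 67 + 140 = 207$)
$\frac{n}{\left(-105 + 21\right)^{2}} = \frac{207}{\left(-105 + 21\right)^{2}} = \frac{207}{\left(-84\right)^{2}} = \frac{207}{7056} = 207 \cdot \frac{1}{7056} = \frac{23}{784}$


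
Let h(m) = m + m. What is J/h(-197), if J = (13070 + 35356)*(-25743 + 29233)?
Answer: -84503370/197 ≈ -4.2895e+5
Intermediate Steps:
h(m) = 2*m
J = 169006740 (J = 48426*3490 = 169006740)
J/h(-197) = 169006740/((2*(-197))) = 169006740/(-394) = 169006740*(-1/394) = -84503370/197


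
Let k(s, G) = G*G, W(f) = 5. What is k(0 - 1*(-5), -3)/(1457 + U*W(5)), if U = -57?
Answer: 9/1172 ≈ 0.0076792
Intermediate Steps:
k(s, G) = G**2
k(0 - 1*(-5), -3)/(1457 + U*W(5)) = (-3)**2/(1457 - 57*5) = 9/(1457 - 285) = 9/1172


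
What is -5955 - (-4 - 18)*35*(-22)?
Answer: -22895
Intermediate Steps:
-5955 - (-4 - 18)*35*(-22) = -5955 - (-22*35)*(-22) = -5955 - (-770)*(-22) = -5955 - 1*16940 = -5955 - 16940 = -22895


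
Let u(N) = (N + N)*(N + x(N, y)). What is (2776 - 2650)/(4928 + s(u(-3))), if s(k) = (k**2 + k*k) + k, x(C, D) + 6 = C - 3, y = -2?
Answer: 63/10609 ≈ 0.0059384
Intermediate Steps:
x(C, D) = -9 + C (x(C, D) = -6 + (C - 3) = -6 + (-3 + C) = -9 + C)
u(N) = 2*N*(-9 + 2*N) (u(N) = (N + N)*(N + (-9 + N)) = (2*N)*(-9 + 2*N) = 2*N*(-9 + 2*N))
s(k) = k + 2*k**2 (s(k) = (k**2 + k**2) + k = 2*k**2 + k = k + 2*k**2)
(2776 - 2650)/(4928 + s(u(-3))) = (2776 - 2650)/(4928 + (2*(-3)*(-9 + 2*(-3)))*(1 + 2*(2*(-3)*(-9 + 2*(-3))))) = 126/(4928 + (2*(-3)*(-9 - 6))*(1 + 2*(2*(-3)*(-9 - 6)))) = 126/(4928 + (2*(-3)*(-15))*(1 + 2*(2*(-3)*(-15)))) = 126/(4928 + 90*(1 + 2*90)) = 126/(4928 + 90*(1 + 180)) = 126/(4928 + 90*181) = 126/(4928 + 16290) = 126/21218 = 126*(1/21218) = 63/10609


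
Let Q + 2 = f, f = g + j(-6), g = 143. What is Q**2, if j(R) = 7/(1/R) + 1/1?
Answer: 10000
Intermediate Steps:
j(R) = 1 + 7*R (j(R) = 7*R + 1*1 = 7*R + 1 = 1 + 7*R)
f = 102 (f = 143 + (1 + 7*(-6)) = 143 + (1 - 42) = 143 - 41 = 102)
Q = 100 (Q = -2 + 102 = 100)
Q**2 = 100**2 = 10000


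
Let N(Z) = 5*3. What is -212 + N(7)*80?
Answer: 988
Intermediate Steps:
N(Z) = 15
-212 + N(7)*80 = -212 + 15*80 = -212 + 1200 = 988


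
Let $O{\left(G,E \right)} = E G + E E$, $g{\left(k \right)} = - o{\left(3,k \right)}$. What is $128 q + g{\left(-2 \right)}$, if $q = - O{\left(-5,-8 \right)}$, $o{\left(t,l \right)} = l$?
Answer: $-13310$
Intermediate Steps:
$g{\left(k \right)} = - k$
$O{\left(G,E \right)} = E^{2} + E G$ ($O{\left(G,E \right)} = E G + E^{2} = E^{2} + E G$)
$q = -104$ ($q = - \left(-8\right) \left(-8 - 5\right) = - \left(-8\right) \left(-13\right) = \left(-1\right) 104 = -104$)
$128 q + g{\left(-2 \right)} = 128 \left(-104\right) - -2 = -13312 + 2 = -13310$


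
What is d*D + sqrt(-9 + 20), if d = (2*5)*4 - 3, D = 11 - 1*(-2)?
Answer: 481 + sqrt(11) ≈ 484.32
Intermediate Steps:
D = 13 (D = 11 + 2 = 13)
d = 37 (d = 10*4 - 3 = 40 - 3 = 37)
d*D + sqrt(-9 + 20) = 37*13 + sqrt(-9 + 20) = 481 + sqrt(11)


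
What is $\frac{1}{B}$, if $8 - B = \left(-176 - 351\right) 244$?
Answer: $\frac{1}{128596} \approx 7.7763 \cdot 10^{-6}$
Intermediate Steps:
$B = 128596$ ($B = 8 - \left(-176 - 351\right) 244 = 8 - \left(-527\right) 244 = 8 - -128588 = 8 + 128588 = 128596$)
$\frac{1}{B} = \frac{1}{128596}$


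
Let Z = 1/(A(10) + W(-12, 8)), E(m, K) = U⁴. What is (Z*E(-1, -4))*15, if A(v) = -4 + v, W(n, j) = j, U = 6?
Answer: 9720/7 ≈ 1388.6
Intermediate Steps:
E(m, K) = 1296 (E(m, K) = 6⁴ = 1296)
Z = 1/14 (Z = 1/((-4 + 10) + 8) = 1/(6 + 8) = 1/14 ≈ 0.071429)
(Z*E(-1, -4))*15 = ((1/14)*1296)*15 = (648/7)*15 = 9720/7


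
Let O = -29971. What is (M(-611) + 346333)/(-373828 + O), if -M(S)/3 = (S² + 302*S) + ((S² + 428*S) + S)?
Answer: 553670/403799 ≈ 1.3712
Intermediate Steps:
M(S) = -2193*S - 6*S² (M(S) = -3*((S² + 302*S) + ((S² + 428*S) + S)) = -3*((S² + 302*S) + (S² + 429*S)) = -3*(2*S² + 731*S) = -2193*S - 6*S²)
(M(-611) + 346333)/(-373828 + O) = (-3*(-611)*(731 + 2*(-611)) + 346333)/(-373828 - 29971) = (-3*(-611)*(731 - 1222) + 346333)/(-403799) = (-3*(-611)*(-491) + 346333)*(-1/403799) = (-900003 + 346333)*(-1/403799) = -553670*(-1/403799) = 553670/403799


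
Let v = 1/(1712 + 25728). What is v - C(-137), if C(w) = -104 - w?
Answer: -905519/27440 ≈ -33.000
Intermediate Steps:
v = 1/27440 ≈ 3.6443e-5
v - C(-137) = 1/27440 - (-104 - 1*(-137)) = 1/27440 - (-104 + 137) = 1/27440 - 1*33 = 1/27440 - 33 = -905519/27440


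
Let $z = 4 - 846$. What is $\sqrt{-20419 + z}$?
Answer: $i \sqrt{21261} \approx 145.81 i$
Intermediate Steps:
$z = -842$ ($z = 4 - 846 = -842$)
$\sqrt{-20419 + z} = \sqrt{-20419 - 842} = \sqrt{-21261} = i \sqrt{21261}$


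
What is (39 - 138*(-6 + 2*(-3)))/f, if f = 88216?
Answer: 1695/88216 ≈ 0.019214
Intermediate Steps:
(39 - 138*(-6 + 2*(-3)))/f = (39 - 138*(-6 + 2*(-3)))/88216 = (39 - 138*(-6 - 6))*(1/88216) = (39 - 138*(-12))*(1/88216) = (39 + 1656)*(1/88216) = 1695*(1/88216) = 1695/88216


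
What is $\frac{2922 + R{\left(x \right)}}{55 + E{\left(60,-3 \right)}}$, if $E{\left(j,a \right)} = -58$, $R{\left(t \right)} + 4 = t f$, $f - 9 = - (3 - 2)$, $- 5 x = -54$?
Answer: $- \frac{15022}{15} \approx -1001.5$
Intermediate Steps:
$x = \frac{54}{5}$ ($x = \left(- \frac{1}{5}\right) \left(-54\right) = \frac{54}{5} \approx 10.8$)
$f = 8$ ($f = 9 - \left(3 - 2\right) = 9 - 1 = 8$)
$R{\left(t \right)} = -4 + 8 t$ ($R{\left(t \right)} = -4 + t 8 = -4 + 8 t$)
$\frac{2922 + R{\left(x \right)}}{55 + E{\left(60,-3 \right)}} = \frac{2922 + \left(-4 + 8 \cdot \frac{54}{5}\right)}{55 - 58} = \frac{2922 + \left(-4 + \frac{432}{5}\right)}{-3} = \left(2922 + \frac{412}{5}\right) \left(- \frac{1}{3}\right) = \frac{15022}{5} \left(- \frac{1}{3}\right) = - \frac{15022}{15}$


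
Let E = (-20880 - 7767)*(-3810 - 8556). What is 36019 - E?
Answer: -354212783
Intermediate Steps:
E = 354248802 (E = -28647*(-12366) = 354248802)
36019 - E = 36019 - 1*354248802 = 36019 - 354248802 = -354212783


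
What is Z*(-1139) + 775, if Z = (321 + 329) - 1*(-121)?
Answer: -877394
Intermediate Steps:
Z = 771 (Z = 650 + 121 = 771)
Z*(-1139) + 775 = 771*(-1139) + 775 = -878169 + 775 = -877394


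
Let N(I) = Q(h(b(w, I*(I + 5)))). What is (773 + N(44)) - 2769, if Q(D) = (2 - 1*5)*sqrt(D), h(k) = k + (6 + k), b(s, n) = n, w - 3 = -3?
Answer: -1996 - 3*sqrt(4318) ≈ -2193.1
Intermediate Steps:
w = 0 (w = 3 - 3 = 0)
h(k) = 6 + 2*k
Q(D) = -3*sqrt(D) (Q(D) = (2 - 5)*sqrt(D) = -3*sqrt(D))
N(I) = -3*sqrt(6 + 2*I*(5 + I)) (N(I) = -3*sqrt(6 + 2*(I*(I + 5))) = -3*sqrt(6 + 2*(I*(5 + I))) = -3*sqrt(6 + 2*I*(5 + I)))
(773 + N(44)) - 2769 = (773 - 3*sqrt(2)*sqrt(3 + 44*(5 + 44))) - 2769 = (773 - 3*sqrt(2)*sqrt(3 + 44*49)) - 2769 = (773 - 3*sqrt(2)*sqrt(3 + 2156)) - 2769 = (773 - 3*sqrt(2)*sqrt(2159)) - 2769 = (773 - 3*sqrt(4318)) - 2769 = -1996 - 3*sqrt(4318)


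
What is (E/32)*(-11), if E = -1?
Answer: 11/32 ≈ 0.34375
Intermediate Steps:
(E/32)*(-11) = (-1/32)*(-11) = ((1/32)*(-1))*(-11) = -1/32*(-11) = 11/32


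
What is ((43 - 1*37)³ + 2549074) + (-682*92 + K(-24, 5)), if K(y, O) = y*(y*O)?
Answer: 2489426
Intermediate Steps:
K(y, O) = O*y² (K(y, O) = y*(O*y) = O*y²)
((43 - 1*37)³ + 2549074) + (-682*92 + K(-24, 5)) = ((43 - 1*37)³ + 2549074) + (-682*92 + 5*(-24)²) = ((43 - 37)³ + 2549074) + (-341*184 + 5*576) = (6³ + 2549074) + (-62744 + 2880) = (216 + 2549074) - 59864 = 2549290 - 59864 = 2489426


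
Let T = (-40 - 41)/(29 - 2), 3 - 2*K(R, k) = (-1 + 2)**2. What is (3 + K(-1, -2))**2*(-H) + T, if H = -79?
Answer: 1261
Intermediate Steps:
K(R, k) = 1 (K(R, k) = 3/2 - (-1 + 2)**2/2 = 3/2 - 1/2*1**2 = 3/2 - 1/2*1 = 3/2 - 1/2 = 1)
T = -3 (T = -81/27 = -81*1/27 = -3)
(3 + K(-1, -2))**2*(-H) + T = (3 + 1)**2*(-1*(-79)) - 3 = 4**2*79 - 3 = 16*79 - 3 = 1264 - 3 = 1261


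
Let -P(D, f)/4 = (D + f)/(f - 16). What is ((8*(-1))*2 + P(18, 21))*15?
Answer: -708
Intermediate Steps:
P(D, f) = -4*(D + f)/(-16 + f) (P(D, f) = -4*(D + f)/(f - 16) = -4*(D + f)/(-16 + f))
((8*(-1))*2 + P(18, 21))*15 = ((8*(-1))*2 + 4*(-1*18 - 1*21)/(-16 + 21))*15 = (-8*2 + 4*(-18 - 21)/5)*15 = (-16 + 4*(1/5)*(-39))*15 = (-16 - 156/5)*15 = -236/5*15 = -708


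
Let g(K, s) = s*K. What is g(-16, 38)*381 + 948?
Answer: -230700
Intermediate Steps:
g(K, s) = K*s
g(-16, 38)*381 + 948 = -16*38*381 + 948 = -608*381 + 948 = -231648 + 948 = -230700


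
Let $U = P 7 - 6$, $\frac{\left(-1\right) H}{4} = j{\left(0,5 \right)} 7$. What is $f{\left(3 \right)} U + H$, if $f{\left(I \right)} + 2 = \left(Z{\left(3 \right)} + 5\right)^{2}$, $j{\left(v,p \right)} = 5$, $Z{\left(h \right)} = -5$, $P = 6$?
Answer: $-212$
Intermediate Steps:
$H = -140$ ($H = - 4 \cdot 5 \cdot 7 = \left(-4\right) 35 = -140$)
$U = 36$ ($U = 6 \cdot 7 - 6 = 42 - 6 = 36$)
$f{\left(I \right)} = -2$ ($f{\left(I \right)} = -2 + \left(-5 + 5\right)^{2} = -2 + 0^{2} = -2 + 0 = -2$)
$f{\left(3 \right)} U + H = \left(-2\right) 36 - 140 = -72 - 140 = -212$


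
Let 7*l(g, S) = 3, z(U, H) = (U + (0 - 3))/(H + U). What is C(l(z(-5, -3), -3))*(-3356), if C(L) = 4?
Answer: -13424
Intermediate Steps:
z(U, H) = (-3 + U)/(H + U) (z(U, H) = (U - 3)/(H + U) = (-3 + U)/(H + U))
l(g, S) = 3/7 (l(g, S) = (⅐)*3 = 3/7)
C(l(z(-5, -3), -3))*(-3356) = 4*(-3356) = -13424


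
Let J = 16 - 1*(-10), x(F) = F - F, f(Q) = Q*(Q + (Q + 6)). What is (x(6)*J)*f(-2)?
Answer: 0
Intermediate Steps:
f(Q) = Q*(6 + 2*Q) (f(Q) = Q*(Q + (6 + Q)) = Q*(6 + 2*Q))
x(F) = 0
J = 26 (J = 16 + 10 = 26)
(x(6)*J)*f(-2) = (0*26)*(2*(-2)*(3 - 2)) = 0*(2*(-2)*1) = 0*(-4) = 0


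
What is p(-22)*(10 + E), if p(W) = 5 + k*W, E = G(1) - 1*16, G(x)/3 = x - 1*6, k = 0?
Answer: -105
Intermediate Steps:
G(x) = -18 + 3*x (G(x) = 3*(x - 1*6) = 3*(x - 6) = 3*(-6 + x) = -18 + 3*x)
E = -31 (E = (-18 + 3*1) - 1*16 = (-18 + 3) - 16 = -15 - 16 = -31)
p(W) = 5 (p(W) = 5 + 0*W = 5 + 0 = 5)
p(-22)*(10 + E) = 5*(10 - 31) = 5*(-21) = -105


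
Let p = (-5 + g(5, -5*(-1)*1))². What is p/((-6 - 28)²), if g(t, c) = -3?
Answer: 16/289 ≈ 0.055363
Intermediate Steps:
p = 64 (p = (-5 - 3)² = (-8)² = 64)
p/((-6 - 28)²) = 64/(-6 - 28)² = 64/(-34)² = 64/1156 = (1/1156)*64 = 16/289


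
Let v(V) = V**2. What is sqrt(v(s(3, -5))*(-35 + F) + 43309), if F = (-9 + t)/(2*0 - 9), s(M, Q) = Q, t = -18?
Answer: sqrt(42509) ≈ 206.18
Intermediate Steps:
F = 3 (F = (-9 - 18)/(2*0 - 9) = -27/(0 - 9) = -27/(-9) = -27*(-1/9) = 3)
sqrt(v(s(3, -5))*(-35 + F) + 43309) = sqrt((-5)**2*(-35 + 3) + 43309) = sqrt(25*(-32) + 43309) = sqrt(-800 + 43309) = sqrt(42509)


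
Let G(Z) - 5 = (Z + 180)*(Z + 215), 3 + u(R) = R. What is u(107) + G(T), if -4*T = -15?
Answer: 644869/16 ≈ 40304.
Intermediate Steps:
T = 15/4 (T = -¼*(-15) = 15/4 ≈ 3.7500)
u(R) = -3 + R
G(Z) = 5 + (180 + Z)*(215 + Z) (G(Z) = 5 + (Z + 180)*(Z + 215) = 5 + (180 + Z)*(215 + Z))
u(107) + G(T) = (-3 + 107) + (38705 + (15/4)² + 395*(15/4)) = 104 + (38705 + 225/16 + 5925/4) = 104 + 643205/16 = 644869/16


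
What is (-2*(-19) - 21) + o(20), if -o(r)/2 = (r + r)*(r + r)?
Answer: -3183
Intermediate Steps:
o(r) = -8*r² (o(r) = -2*(r + r)*(r + r) = -2*2*r*2*r = -8*r²)
(-2*(-19) - 21) + o(20) = (-2*(-19) - 21) - 8*20² = (38 - 21) - 8*400 = 17 - 3200 = -3183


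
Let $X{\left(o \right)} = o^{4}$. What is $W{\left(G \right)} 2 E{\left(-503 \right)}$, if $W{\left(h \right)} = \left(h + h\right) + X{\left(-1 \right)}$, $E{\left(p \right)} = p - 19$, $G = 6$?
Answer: $-13572$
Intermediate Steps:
$E{\left(p \right)} = -19 + p$
$W{\left(h \right)} = 1 + 2 h$ ($W{\left(h \right)} = \left(h + h\right) + \left(-1\right)^{4} = 2 h + 1 = 1 + 2 h$)
$W{\left(G \right)} 2 E{\left(-503 \right)} = \left(1 + 2 \cdot 6\right) 2 \left(-19 - 503\right) = \left(1 + 12\right) 2 \left(-522\right) = 13 \cdot 2 \left(-522\right) = 26 \left(-522\right) = -13572$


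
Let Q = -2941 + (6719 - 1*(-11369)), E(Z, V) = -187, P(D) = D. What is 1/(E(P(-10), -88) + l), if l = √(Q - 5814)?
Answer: -11/1508 - 3*√1037/25636 ≈ -0.011063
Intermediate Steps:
Q = 15147 (Q = -2941 + (6719 + 11369) = -2941 + 18088 = 15147)
l = 3*√1037 (l = √(15147 - 5814) = √9333 = 3*√1037 ≈ 96.607)
1/(E(P(-10), -88) + l) = 1/(-187 + 3*√1037)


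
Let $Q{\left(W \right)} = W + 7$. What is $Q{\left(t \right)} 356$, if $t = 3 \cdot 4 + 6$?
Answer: $8900$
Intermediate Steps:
$t = 18$ ($t = 12 + 6 = 18$)
$Q{\left(W \right)} = 7 + W$
$Q{\left(t \right)} 356 = \left(7 + 18\right) 356 = 25 \cdot 356 = 8900$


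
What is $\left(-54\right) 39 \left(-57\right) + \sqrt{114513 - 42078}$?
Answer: $120042 + \sqrt{72435} \approx 1.2031 \cdot 10^{5}$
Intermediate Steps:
$\left(-54\right) 39 \left(-57\right) + \sqrt{114513 - 42078} = \left(-2106\right) \left(-57\right) + \sqrt{72435} = 120042 + \sqrt{72435}$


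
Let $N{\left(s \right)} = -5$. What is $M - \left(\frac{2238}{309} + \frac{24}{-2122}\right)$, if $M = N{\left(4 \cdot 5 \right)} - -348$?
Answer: $\frac{36693799}{109283} \approx 335.77$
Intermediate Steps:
$M = 343$ ($M = -5 - -348 = -5 + 348 = 343$)
$M - \left(\frac{2238}{309} + \frac{24}{-2122}\right) = 343 - \left(\frac{2238}{309} + \frac{24}{-2122}\right) = 343 - \left(2238 \cdot \frac{1}{309} + 24 \left(- \frac{1}{2122}\right)\right) = 343 - \left(\frac{746}{103} - \frac{12}{1061}\right) = 343 - \frac{790270}{109283} = \frac{36693799}{109283}$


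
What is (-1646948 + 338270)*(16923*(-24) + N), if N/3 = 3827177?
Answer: -14494104838962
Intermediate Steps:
N = 11481531 (N = 3*3827177 = 11481531)
(-1646948 + 338270)*(16923*(-24) + N) = (-1646948 + 338270)*(16923*(-24) + 11481531) = -1308678*(-406152 + 11481531) = -1308678*11075379 = -14494104838962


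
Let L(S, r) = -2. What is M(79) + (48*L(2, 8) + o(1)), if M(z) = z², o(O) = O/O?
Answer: 6146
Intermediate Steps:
o(O) = 1
M(79) + (48*L(2, 8) + o(1)) = 79² + (48*(-2) + 1) = 6241 + (-96 + 1) = 6241 - 95 = 6146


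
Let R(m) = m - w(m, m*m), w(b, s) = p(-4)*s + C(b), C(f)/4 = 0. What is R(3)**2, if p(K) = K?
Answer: 1521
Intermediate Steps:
C(f) = 0 (C(f) = 4*0 = 0)
w(b, s) = -4*s (w(b, s) = -4*s + 0 = -4*s)
R(m) = m + 4*m**2 (R(m) = m - (-4)*m*m = m - (-4)*m**2 = m + 4*m**2)
R(3)**2 = (3*(1 + 4*3))**2 = (3*(1 + 12))**2 = (3*13)**2 = 39**2 = 1521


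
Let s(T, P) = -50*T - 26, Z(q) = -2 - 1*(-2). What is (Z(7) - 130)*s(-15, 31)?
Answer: -94120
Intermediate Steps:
Z(q) = 0 (Z(q) = -2 + 2 = 0)
s(T, P) = -26 - 50*T
(Z(7) - 130)*s(-15, 31) = (0 - 130)*(-26 - 50*(-15)) = -130*(-26 + 750) = -130*724 = -94120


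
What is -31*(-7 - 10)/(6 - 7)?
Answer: -527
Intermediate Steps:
-31*(-7 - 10)/(6 - 7) = -(-527)/(-1) = -(-527)*(-1) = -31*17 = -527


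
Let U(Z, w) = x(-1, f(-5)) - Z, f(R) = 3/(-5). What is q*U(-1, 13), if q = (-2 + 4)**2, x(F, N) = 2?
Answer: 12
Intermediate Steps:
f(R) = -3/5 (f(R) = 3*(-1/5) = -3/5)
q = 4 (q = 2**2 = 4)
U(Z, w) = 2 - Z
q*U(-1, 13) = 4*(2 - 1*(-1)) = 4*(2 + 1) = 4*3 = 12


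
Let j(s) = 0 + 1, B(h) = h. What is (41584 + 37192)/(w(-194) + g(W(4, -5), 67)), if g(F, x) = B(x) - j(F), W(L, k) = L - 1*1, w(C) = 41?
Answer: 78776/107 ≈ 736.22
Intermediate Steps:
W(L, k) = -1 + L (W(L, k) = L - 1 = -1 + L)
j(s) = 1
g(F, x) = -1 + x (g(F, x) = x - 1*1 = x - 1 = -1 + x)
(41584 + 37192)/(w(-194) + g(W(4, -5), 67)) = (41584 + 37192)/(41 + (-1 + 67)) = 78776/(41 + 66) = 78776/107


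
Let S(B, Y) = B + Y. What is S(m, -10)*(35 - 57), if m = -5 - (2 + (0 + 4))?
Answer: 462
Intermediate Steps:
m = -11 (m = -5 - (2 + 4) = -5 - 1*6 = -5 - 6 = -11)
S(m, -10)*(35 - 57) = (-11 - 10)*(35 - 57) = -21*(-22) = 462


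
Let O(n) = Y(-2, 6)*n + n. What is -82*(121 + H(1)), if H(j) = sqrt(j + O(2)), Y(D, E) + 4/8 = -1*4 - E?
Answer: -9922 - 246*I*sqrt(2) ≈ -9922.0 - 347.9*I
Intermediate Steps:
Y(D, E) = -9/2 - E (Y(D, E) = -1/2 + (-1*4 - E) = -1/2 + (-4 - E) = -9/2 - E)
O(n) = -19*n/2 (O(n) = (-9/2 - 1*6)*n + n = (-9/2 - 6)*n + n = -21*n/2 + n = -19*n/2)
H(j) = sqrt(-19 + j) (H(j) = sqrt(j - 19/2*2) = sqrt(j - 19) = sqrt(-19 + j))
-82*(121 + H(1)) = -82*(121 + sqrt(-19 + 1)) = -82*(121 + sqrt(-18)) = -82*(121 + 3*I*sqrt(2)) = -9922 - 246*I*sqrt(2)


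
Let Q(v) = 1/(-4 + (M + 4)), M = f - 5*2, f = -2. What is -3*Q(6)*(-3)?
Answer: -3/4 ≈ -0.75000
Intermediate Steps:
M = -12 (M = -2 - 5*2 = -2 - 10 = -12)
Q(v) = -1/12 (Q(v) = 1/(-4 + (-12 + 4)) = 1/(-4 - 8) = 1/(-12) = -1/12)
-3*Q(6)*(-3) = -3*(-1/12)*(-3) = (1/4)*(-3) = -3/4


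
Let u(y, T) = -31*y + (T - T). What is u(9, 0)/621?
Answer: -31/69 ≈ -0.44928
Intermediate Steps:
u(y, T) = -31*y (u(y, T) = -31*y + 0 = -31*y)
u(9, 0)/621 = -31*9/621 = -279*1/621 = -31/69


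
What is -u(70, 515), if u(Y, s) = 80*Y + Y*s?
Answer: -41650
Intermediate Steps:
-u(70, 515) = -70*(80 + 515) = -70*595 = -1*41650 = -41650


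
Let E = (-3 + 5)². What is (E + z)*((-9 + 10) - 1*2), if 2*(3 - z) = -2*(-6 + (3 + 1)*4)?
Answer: -17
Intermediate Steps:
E = 4 (E = 2² = 4)
z = 13 (z = 3 - (-1)*(-6 + (3 + 1)*4) = 3 - (-1)*(-6 + 4*4) = 3 - (-1)*(-6 + 16) = 3 - (-1)*10 = 3 - ½*(-20) = 3 + 10 = 13)
(E + z)*((-9 + 10) - 1*2) = (4 + 13)*((-9 + 10) - 1*2) = 17*(1 - 2) = 17*(-1) = -17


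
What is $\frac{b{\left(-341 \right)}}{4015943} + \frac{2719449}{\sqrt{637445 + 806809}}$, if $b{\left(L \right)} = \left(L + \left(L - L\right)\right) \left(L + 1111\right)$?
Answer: $- \frac{262570}{4015943} + \frac{906483 \sqrt{1444254}}{481418} \approx 2262.8$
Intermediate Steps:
$b{\left(L \right)} = L \left(1111 + L\right)$ ($b{\left(L \right)} = \left(L + 0\right) \left(1111 + L\right) = L \left(1111 + L\right)$)
$\frac{b{\left(-341 \right)}}{4015943} + \frac{2719449}{\sqrt{637445 + 806809}} = \frac{\left(-341\right) \left(1111 - 341\right)}{4015943} + \frac{2719449}{\sqrt{637445 + 806809}} = \left(-341\right) 770 \cdot \frac{1}{4015943} + \frac{2719449}{\sqrt{1444254}} = \left(-262570\right) \frac{1}{4015943} + 2719449 \frac{\sqrt{1444254}}{1444254} = - \frac{262570}{4015943} + \frac{906483 \sqrt{1444254}}{481418}$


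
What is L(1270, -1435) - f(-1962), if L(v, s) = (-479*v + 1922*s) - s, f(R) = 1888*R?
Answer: 339291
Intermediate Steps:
L(v, s) = -479*v + 1921*s
L(1270, -1435) - f(-1962) = (-479*1270 + 1921*(-1435)) - 1888*(-1962) = (-608330 - 2756635) - 1*(-3704256) = -3364965 + 3704256 = 339291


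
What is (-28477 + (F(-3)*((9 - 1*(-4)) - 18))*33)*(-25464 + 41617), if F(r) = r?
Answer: -451993246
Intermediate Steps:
(-28477 + (F(-3)*((9 - 1*(-4)) - 18))*33)*(-25464 + 41617) = (-28477 - 3*((9 - 1*(-4)) - 18)*33)*(-25464 + 41617) = (-28477 - 3*((9 + 4) - 18)*33)*16153 = (-28477 - 3*(13 - 18)*33)*16153 = (-28477 - 3*(-5)*33)*16153 = (-28477 + 15*33)*16153 = (-28477 + 495)*16153 = -27982*16153 = -451993246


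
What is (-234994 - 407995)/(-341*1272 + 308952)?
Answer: 642989/124800 ≈ 5.1522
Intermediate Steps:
(-234994 - 407995)/(-341*1272 + 308952) = -642989/(-433752 + 308952) = -642989/(-124800) = -642989*(-1/124800) = 642989/124800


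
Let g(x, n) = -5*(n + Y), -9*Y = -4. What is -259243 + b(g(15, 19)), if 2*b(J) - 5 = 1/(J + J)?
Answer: -907341759/3500 ≈ -2.5924e+5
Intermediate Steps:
Y = 4/9 (Y = -⅑*(-4) = 4/9 ≈ 0.44444)
g(x, n) = -20/9 - 5*n (g(x, n) = -5*(n + 4/9) = -5*(4/9 + n) = -20/9 - 5*n)
b(J) = 5/2 + 1/(4*J) (b(J) = 5/2 + 1/(2*(J + J)) = 5/2 + 1/(2*((2*J))) = 5/2 + (1/(2*J))/2 = 5/2 + 1/(4*J))
-259243 + b(g(15, 19)) = -259243 + (1 + 10*(-20/9 - 5*19))/(4*(-20/9 - 5*19)) = -259243 + (1 + 10*(-20/9 - 95))/(4*(-20/9 - 95)) = -259243 + (1 + 10*(-875/9))/(4*(-875/9)) = -259243 + (¼)*(-9/875)*(1 - 8750/9) = -259243 + (¼)*(-9/875)*(-8741/9) = -259243 + 8741/3500 = -907341759/3500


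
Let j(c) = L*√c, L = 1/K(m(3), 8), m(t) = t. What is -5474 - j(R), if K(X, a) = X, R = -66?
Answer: -5474 - I*√66/3 ≈ -5474.0 - 2.708*I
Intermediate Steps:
L = ⅓ (L = 1/3 = ⅓ ≈ 0.33333)
j(c) = √c/3
-5474 - j(R) = -5474 - √(-66)/3 = -5474 - I*√66/3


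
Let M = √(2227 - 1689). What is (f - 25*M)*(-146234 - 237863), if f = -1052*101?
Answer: 40811074444 + 9602425*√538 ≈ 4.1034e+10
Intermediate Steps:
M = √538 ≈ 23.195
f = -106252
(f - 25*M)*(-146234 - 237863) = (-106252 - 25*√538)*(-146234 - 237863) = (-106252 - 25*√538)*(-384097) = 40811074444 + 9602425*√538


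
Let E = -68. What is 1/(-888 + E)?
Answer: -1/956 ≈ -0.0010460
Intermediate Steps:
1/(-888 + E) = 1/(-888 - 68) = 1/(-956) = -1/956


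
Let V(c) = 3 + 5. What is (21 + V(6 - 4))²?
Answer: 841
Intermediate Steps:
V(c) = 8
(21 + V(6 - 4))² = (21 + 8)² = 29² = 841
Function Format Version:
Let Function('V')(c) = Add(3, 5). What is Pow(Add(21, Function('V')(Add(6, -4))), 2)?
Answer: 841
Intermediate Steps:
Function('V')(c) = 8
Pow(Add(21, Function('V')(Add(6, -4))), 2) = Pow(Add(21, 8), 2) = Pow(29, 2) = 841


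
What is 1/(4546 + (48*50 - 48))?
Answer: 1/6898 ≈ 0.00014497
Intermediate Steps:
1/(4546 + (48*50 - 48)) = 1/(4546 + (2400 - 48)) = 1/(4546 + 2352) = 1/6898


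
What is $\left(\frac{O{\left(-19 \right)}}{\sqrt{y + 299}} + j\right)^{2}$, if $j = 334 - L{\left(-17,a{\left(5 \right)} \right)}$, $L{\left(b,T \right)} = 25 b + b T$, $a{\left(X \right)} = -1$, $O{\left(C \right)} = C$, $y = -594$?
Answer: $\frac{162416019}{295} + \frac{28196 i \sqrt{295}}{295} \approx 5.5056 \cdot 10^{5} + 1641.6 i$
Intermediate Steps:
$L{\left(b,T \right)} = 25 b + T b$
$j = 742$ ($j = 334 - - 17 \left(25 - 1\right) = 334 - \left(-17\right) 24 = 334 - -408 = 334 + 408 = 742$)
$\left(\frac{O{\left(-19 \right)}}{\sqrt{y + 299}} + j\right)^{2} = \left(- \frac{19}{\sqrt{-594 + 299}} + 742\right)^{2} = \left(- \frac{19}{\sqrt{-295}} + 742\right)^{2} = \left(- \frac{19}{i \sqrt{295}} + 742\right)^{2} = \left(- 19 \left(- \frac{i \sqrt{295}}{295}\right) + 742\right)^{2} = \left(\frac{19 i \sqrt{295}}{295} + 742\right)^{2} = \left(742 + \frac{19 i \sqrt{295}}{295}\right)^{2}$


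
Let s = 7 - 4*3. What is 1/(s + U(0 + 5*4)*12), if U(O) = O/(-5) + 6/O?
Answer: -5/247 ≈ -0.020243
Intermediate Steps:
U(O) = 6/O - O/5 (U(O) = O*(-1/5) + 6/O = -O/5 + 6/O = 6/O - O/5)
s = -5 (s = 7 - 12 = -5)
1/(s + U(0 + 5*4)*12) = 1/(-5 + (6/(0 + 5*4) - (0 + 5*4)/5)*12) = 1/(-5 + (6/(0 + 20) - (0 + 20)/5)*12) = 1/(-5 + (6/20 - 1/5*20)*12) = 1/(-5 + (6*(1/20) - 4)*12) = 1/(-5 + (3/10 - 4)*12) = 1/(-5 - 37/10*12) = 1/(-5 - 222/5) = 1/(-247/5) = -5/247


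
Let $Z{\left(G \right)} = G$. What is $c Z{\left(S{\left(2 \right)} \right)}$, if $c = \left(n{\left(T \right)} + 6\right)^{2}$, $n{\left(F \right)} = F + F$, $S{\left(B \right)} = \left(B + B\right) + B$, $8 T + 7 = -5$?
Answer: $54$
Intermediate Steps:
$T = - \frac{3}{2}$ ($T = - \frac{7}{8} + \frac{1}{8} \left(-5\right) = - \frac{7}{8} - \frac{5}{8} = - \frac{3}{2} \approx -1.5$)
$S{\left(B \right)} = 3 B$ ($S{\left(B \right)} = 2 B + B = 3 B$)
$n{\left(F \right)} = 2 F$
$c = 9$ ($c = \left(2 \left(- \frac{3}{2}\right) + 6\right)^{2} = \left(-3 + 6\right)^{2} = 3^{2} = 9$)
$c Z{\left(S{\left(2 \right)} \right)} = 9 \cdot 3 \cdot 2 = 9 \cdot 6 = 54$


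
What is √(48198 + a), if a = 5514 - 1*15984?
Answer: 12*√262 ≈ 194.24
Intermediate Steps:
a = -10470 (a = 5514 - 15984 = -10470)
√(48198 + a) = √(48198 - 10470) = √37728 = 12*√262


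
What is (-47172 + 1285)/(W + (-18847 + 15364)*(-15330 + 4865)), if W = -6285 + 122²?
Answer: -45887/36458194 ≈ -0.0012586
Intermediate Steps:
W = 8599 (W = -6285 + 14884 = 8599)
(-47172 + 1285)/(W + (-18847 + 15364)*(-15330 + 4865)) = (-47172 + 1285)/(8599 + (-18847 + 15364)*(-15330 + 4865)) = -45887/(8599 - 3483*(-10465)) = -45887/(8599 + 36449595) = -45887/36458194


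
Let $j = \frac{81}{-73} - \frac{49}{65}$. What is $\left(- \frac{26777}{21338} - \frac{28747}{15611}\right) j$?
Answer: $\frac{350761879161}{60792122035} \approx 5.7699$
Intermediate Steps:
$j = - \frac{8842}{4745}$ ($j = 81 \left(- \frac{1}{73}\right) - \frac{49}{65} = - \frac{81}{73} - \frac{49}{65} = - \frac{8842}{4745} \approx -1.8634$)
$\left(- \frac{26777}{21338} - \frac{28747}{15611}\right) j = \left(- \frac{26777}{21338} - \frac{28747}{15611}\right) \left(- \frac{8842}{4745}\right) = \left(- \frac{1031419233}{333107518}\right) \left(- \frac{8842}{4745}\right) = \frac{350761879161}{60792122035}$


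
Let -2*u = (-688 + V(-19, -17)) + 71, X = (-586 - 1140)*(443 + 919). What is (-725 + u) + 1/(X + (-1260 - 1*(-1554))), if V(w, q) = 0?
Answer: -489495374/1175259 ≈ -416.50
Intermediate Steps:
X = -2350812 (X = -1726*1362 = -2350812)
u = 617/2 (u = -((-688 + 0) + 71)/2 = -(-688 + 71)/2 = -1/2*(-617) = 617/2 ≈ 308.50)
(-725 + u) + 1/(X + (-1260 - 1*(-1554))) = (-725 + 617/2) + 1/(-2350812 + (-1260 - 1*(-1554))) = -833/2 + 1/(-2350812 + (-1260 + 1554)) = -833/2 + 1/(-2350812 + 294) = -833/2 + 1/(-2350518) = -833/2 - 1/2350518 = -489495374/1175259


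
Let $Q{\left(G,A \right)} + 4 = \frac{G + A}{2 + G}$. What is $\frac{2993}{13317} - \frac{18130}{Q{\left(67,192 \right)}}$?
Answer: $\frac{16659218371}{226389} \approx 73587.0$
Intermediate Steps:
$Q{\left(G,A \right)} = -4 + \frac{A + G}{2 + G}$ ($Q{\left(G,A \right)} = -4 + \frac{G + A}{2 + G} = -4 + \frac{A + G}{2 + G}$)
$\frac{2993}{13317} - \frac{18130}{Q{\left(67,192 \right)}} = \frac{2993}{13317} - \frac{18130}{\frac{1}{2 + 67} \left(-8 + 192 - 201\right)} = 2993 \cdot \frac{1}{13317} - \frac{18130}{\frac{1}{69} \left(-8 + 192 - 201\right)} = \frac{2993}{13317} - \frac{18130}{\frac{1}{69} \left(-17\right)} = \frac{2993}{13317} - \frac{18130}{- \frac{17}{69}} = \frac{2993}{13317} - - \frac{1250970}{17} = \frac{2993}{13317} + \frac{1250970}{17} = \frac{16659218371}{226389}$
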